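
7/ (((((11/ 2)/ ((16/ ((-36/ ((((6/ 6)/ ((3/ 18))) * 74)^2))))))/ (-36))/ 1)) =44158464/ 11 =4014405.82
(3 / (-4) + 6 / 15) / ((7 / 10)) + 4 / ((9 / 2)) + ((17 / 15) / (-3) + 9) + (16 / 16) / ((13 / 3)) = 9.24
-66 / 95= -0.69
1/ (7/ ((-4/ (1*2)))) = -2/ 7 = -0.29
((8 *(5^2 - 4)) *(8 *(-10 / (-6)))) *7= 15680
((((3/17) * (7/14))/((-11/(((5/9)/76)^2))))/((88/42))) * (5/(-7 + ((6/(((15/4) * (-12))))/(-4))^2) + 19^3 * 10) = -37803842125/2694235693248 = -0.01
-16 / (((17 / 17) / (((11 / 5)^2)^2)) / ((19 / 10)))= -2225432 / 3125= -712.14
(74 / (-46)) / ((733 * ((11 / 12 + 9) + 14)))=-444 / 4838533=-0.00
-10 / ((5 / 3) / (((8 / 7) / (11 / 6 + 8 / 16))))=-144 / 49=-2.94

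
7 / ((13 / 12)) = 84 / 13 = 6.46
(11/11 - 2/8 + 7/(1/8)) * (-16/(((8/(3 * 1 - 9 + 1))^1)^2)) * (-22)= 62425/8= 7803.12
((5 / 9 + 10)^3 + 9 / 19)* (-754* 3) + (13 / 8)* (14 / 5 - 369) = -491617948211 / 184680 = -2661998.85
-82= -82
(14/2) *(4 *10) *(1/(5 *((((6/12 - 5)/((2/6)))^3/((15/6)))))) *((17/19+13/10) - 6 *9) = 367472/124659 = 2.95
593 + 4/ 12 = 1780/ 3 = 593.33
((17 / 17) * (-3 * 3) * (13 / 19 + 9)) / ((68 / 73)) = -30222 / 323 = -93.57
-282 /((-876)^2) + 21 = 2685769 /127896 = 21.00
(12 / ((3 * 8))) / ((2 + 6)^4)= 1 / 8192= 0.00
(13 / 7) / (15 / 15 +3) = 13 / 28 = 0.46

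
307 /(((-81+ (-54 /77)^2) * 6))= -1820203 /2863998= -0.64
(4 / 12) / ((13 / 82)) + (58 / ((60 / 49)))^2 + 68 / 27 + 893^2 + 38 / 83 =799697.68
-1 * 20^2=-400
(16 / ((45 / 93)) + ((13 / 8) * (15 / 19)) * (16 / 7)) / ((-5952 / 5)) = -35909 / 1187424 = -0.03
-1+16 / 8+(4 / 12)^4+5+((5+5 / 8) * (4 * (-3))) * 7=-466.49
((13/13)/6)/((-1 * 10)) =-1/60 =-0.02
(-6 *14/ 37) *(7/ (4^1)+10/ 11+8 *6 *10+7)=-452445/ 407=-1111.66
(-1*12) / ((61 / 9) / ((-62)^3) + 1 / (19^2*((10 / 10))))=-9291932064 / 2122931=-4376.94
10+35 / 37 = 405 / 37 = 10.95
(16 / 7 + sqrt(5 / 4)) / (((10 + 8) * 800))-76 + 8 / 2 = -453599 / 6300 + sqrt(5) / 28800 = -72.00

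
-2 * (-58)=116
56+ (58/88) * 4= 645/11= 58.64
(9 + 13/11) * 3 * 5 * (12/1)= 20160/11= 1832.73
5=5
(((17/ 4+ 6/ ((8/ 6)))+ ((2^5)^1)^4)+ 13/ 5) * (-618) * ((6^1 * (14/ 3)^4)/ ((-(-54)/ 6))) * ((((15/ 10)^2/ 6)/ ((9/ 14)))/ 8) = -36304631638387/ 2430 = -14940177628.97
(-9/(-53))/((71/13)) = 117/3763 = 0.03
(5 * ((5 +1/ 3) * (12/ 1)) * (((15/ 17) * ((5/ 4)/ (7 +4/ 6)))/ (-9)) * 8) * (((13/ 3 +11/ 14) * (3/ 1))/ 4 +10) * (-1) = 1550000/ 2737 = 566.31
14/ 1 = 14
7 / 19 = 0.37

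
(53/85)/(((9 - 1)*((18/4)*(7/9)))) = 53/2380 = 0.02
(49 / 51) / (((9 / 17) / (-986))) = -48314 / 27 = -1789.41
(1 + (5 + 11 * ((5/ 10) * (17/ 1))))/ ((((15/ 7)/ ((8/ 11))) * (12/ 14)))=19502/ 495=39.40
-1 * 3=-3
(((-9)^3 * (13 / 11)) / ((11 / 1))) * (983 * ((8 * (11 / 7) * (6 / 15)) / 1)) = -387153.91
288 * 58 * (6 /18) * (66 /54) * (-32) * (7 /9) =-4573184 /27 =-169377.19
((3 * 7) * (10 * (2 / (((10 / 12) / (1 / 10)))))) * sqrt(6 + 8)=252 * sqrt(14) / 5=188.58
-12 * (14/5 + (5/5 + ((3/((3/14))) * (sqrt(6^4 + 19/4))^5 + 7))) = -6253449279 * sqrt(43)/4 - 648/5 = -10251652432.57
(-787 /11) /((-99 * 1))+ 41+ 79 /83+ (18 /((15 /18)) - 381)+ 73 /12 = -561560291 /1807740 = -310.64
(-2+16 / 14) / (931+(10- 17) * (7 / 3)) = -0.00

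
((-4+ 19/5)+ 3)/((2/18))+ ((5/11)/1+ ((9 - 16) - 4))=806/55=14.65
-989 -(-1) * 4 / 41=-988.90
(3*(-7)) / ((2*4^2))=-21 / 32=-0.66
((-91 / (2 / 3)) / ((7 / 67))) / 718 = -2613 / 1436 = -1.82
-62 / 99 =-0.63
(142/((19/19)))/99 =142/99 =1.43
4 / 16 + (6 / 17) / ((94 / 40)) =1279 / 3196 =0.40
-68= -68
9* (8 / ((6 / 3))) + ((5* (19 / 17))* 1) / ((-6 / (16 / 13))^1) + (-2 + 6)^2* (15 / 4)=94.85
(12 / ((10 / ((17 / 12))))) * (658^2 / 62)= 1840097 / 155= 11871.59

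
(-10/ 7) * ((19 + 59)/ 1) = -780/ 7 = -111.43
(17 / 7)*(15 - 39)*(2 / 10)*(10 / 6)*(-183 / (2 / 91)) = 161772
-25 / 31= -0.81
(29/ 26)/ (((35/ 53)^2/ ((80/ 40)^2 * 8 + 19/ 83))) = 8716327/ 105742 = 82.43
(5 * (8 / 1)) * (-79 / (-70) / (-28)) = -79 / 49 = -1.61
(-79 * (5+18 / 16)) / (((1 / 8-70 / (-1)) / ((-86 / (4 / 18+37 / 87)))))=28962822 / 31603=916.46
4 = 4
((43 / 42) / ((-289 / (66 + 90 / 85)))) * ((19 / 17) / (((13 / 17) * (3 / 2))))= -310460 / 1341249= -0.23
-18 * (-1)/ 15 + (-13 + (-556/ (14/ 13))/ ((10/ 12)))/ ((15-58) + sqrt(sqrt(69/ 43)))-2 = 22139 * 43^(1/ 4) * 69^(3/ 4)/ 5145293090 + 951977 * sqrt(2967)/ 5145293090 + 40935011 * 43^(3/ 4) * 69^(1/ 4)/ 5145293090 + 71572600867/ 5145293090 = 14.31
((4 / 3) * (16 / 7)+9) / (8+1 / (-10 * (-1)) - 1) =2530 / 1491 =1.70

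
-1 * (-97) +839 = 936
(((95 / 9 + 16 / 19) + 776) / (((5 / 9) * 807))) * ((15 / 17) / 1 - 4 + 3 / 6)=-2396681 / 521322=-4.60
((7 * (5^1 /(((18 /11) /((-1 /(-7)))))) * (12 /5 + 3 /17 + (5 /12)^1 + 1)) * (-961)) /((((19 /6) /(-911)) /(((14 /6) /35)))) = 39223727213 /174420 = 224880.90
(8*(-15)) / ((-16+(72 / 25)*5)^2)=-375 / 8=-46.88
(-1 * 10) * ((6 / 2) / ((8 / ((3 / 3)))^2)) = -15 / 32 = -0.47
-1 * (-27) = 27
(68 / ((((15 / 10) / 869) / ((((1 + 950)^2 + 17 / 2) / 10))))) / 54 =26721683087 / 405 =65979464.41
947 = 947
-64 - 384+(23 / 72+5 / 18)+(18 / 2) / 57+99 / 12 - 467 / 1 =-1239401 / 1368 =-905.99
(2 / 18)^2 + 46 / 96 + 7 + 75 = 106909 / 1296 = 82.49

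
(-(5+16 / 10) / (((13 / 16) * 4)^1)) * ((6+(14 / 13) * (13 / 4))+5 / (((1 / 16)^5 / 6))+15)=-4152364194 / 65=-63882526.06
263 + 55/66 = 1583/6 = 263.83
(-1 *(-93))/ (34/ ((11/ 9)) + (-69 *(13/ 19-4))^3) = 2338919/ 301190562669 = 0.00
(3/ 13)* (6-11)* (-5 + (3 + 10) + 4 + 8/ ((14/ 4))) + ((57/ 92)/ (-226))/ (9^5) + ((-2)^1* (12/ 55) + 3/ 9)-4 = -42167237048479/ 2048290924680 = -20.59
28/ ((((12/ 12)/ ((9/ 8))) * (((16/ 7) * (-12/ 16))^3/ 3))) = -2401/ 128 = -18.76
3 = 3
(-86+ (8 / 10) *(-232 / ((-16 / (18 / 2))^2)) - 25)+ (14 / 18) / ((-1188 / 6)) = -6049139 / 35640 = -169.73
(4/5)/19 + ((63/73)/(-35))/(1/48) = -7916/6935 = -1.14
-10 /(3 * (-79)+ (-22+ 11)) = 5 /124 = 0.04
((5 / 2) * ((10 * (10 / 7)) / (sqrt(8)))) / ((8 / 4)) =125 * sqrt(2) / 28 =6.31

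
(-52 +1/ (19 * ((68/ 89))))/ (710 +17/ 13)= -0.07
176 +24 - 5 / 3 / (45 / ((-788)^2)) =-615544 / 27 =-22797.93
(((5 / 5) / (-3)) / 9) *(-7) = 7 / 27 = 0.26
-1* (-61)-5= 56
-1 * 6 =-6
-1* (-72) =72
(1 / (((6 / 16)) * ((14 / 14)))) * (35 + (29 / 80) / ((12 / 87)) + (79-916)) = -255799 / 120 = -2131.66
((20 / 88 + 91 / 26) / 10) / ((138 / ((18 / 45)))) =41 / 37950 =0.00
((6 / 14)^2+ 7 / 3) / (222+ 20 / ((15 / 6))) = 37 / 3381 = 0.01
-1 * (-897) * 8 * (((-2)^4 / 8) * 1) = 14352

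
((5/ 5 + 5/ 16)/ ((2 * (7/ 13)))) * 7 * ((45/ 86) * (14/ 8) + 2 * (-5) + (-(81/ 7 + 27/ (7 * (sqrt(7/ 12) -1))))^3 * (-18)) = 3716536711407/ 67424000 -766869363 * sqrt(21)/ 49000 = -16597.25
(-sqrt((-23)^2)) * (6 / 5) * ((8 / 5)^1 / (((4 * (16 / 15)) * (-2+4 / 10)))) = 207 / 32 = 6.47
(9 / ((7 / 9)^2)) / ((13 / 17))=12393 / 637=19.46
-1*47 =-47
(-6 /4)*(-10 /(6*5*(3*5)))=1 /30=0.03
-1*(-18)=18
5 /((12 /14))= 35 /6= 5.83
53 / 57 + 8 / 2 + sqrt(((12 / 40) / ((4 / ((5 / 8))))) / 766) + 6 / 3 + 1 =sqrt(2298) / 6128 + 452 / 57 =7.94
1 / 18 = 0.06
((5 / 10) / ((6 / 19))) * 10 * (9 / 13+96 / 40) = 1273 / 26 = 48.96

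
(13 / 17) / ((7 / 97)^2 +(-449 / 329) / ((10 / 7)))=-57488990 / 71427387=-0.80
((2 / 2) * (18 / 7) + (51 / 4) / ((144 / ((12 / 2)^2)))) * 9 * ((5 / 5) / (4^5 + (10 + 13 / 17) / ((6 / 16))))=98685 / 2004352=0.05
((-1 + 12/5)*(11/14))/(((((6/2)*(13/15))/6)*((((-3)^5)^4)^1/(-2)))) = -22/15109399071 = -0.00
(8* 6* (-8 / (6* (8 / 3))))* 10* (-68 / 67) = 16320 / 67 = 243.58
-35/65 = -7/13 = -0.54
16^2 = 256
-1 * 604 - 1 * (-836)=232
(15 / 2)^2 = 56.25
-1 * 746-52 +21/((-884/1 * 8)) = -5643477/7072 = -798.00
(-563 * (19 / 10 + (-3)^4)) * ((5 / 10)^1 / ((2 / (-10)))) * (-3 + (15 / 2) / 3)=-466727 / 8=-58340.88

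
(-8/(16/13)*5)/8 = -65/16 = -4.06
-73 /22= -3.32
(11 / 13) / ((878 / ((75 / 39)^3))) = 171875 / 25076558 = 0.01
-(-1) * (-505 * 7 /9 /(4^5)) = -3535 /9216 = -0.38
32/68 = 8/17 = 0.47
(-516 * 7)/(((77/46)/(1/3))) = -7912/11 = -719.27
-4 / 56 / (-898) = 1 / 12572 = 0.00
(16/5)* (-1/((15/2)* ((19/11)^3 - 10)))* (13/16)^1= 34606/483825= 0.07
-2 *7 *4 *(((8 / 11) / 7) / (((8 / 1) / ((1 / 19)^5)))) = -8 / 27237089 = -0.00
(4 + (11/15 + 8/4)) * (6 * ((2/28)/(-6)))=-101/210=-0.48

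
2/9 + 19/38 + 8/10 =137/90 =1.52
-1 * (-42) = 42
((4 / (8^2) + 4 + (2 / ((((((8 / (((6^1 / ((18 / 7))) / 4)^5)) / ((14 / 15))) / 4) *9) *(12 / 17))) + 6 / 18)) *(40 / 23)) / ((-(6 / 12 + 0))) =-887997473 / 57946752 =-15.32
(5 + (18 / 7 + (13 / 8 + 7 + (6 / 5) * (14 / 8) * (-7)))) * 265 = 22207 / 56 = 396.55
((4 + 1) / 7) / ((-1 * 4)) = -5 / 28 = -0.18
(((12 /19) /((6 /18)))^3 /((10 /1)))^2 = 544195584 /1176147025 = 0.46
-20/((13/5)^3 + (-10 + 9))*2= -625/259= -2.41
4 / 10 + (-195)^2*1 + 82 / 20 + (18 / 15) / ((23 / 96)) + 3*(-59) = 8707227 / 230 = 37857.51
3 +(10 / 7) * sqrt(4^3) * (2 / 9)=349 / 63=5.54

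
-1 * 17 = -17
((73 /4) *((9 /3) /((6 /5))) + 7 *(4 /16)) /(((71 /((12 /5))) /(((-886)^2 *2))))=892540452 /355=2514198.46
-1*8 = -8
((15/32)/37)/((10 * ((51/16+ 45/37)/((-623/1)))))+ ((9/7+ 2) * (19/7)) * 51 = 77439085/170324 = 454.66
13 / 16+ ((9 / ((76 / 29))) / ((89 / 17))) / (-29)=21371 / 27056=0.79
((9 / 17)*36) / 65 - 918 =-917.71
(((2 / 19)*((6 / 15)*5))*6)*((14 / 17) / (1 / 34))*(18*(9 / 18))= 6048 / 19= 318.32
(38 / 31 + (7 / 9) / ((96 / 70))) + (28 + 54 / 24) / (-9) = -21001 / 13392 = -1.57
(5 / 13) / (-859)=-5 / 11167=-0.00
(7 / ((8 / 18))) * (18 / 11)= 567 / 22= 25.77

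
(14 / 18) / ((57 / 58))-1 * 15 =-7289 / 513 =-14.21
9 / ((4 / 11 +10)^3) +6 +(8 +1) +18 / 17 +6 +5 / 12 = 22.48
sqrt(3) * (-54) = -54 * sqrt(3) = -93.53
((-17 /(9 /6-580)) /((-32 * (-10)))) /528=17 /97743360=0.00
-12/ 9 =-4/ 3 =-1.33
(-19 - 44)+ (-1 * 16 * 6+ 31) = -128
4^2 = 16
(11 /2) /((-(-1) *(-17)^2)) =11 /578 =0.02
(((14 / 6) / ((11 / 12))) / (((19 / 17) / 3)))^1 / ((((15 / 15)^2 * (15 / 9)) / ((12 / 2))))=25704 / 1045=24.60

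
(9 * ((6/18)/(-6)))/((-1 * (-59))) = -1/118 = -0.01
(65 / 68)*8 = 130 / 17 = 7.65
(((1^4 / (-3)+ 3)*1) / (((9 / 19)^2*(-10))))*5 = -1444 / 243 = -5.94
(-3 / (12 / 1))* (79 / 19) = -79 / 76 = -1.04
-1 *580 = -580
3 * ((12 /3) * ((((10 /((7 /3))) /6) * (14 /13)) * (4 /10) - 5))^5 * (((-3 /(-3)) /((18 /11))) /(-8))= 533806.45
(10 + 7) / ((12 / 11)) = 187 / 12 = 15.58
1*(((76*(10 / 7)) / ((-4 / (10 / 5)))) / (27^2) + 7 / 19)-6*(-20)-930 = -78506669 / 96957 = -809.71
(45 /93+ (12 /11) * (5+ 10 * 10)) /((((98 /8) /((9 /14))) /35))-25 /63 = 31712575 /150381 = 210.88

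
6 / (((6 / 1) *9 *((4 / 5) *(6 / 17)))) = 85 / 216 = 0.39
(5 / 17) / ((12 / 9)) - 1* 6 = -5.78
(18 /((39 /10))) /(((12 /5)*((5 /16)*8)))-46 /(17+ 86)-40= -53128 /1339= -39.68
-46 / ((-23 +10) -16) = 46 / 29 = 1.59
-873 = -873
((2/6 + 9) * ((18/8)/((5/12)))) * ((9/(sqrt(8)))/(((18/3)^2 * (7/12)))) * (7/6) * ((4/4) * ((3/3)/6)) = 1.48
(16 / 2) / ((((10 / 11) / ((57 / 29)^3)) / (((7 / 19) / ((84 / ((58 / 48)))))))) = 11913 / 33640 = 0.35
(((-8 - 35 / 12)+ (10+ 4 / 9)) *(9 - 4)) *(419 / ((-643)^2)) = -35615 / 14884164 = -0.00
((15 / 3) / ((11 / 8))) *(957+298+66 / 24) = 50310 / 11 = 4573.64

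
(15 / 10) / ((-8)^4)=3 / 8192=0.00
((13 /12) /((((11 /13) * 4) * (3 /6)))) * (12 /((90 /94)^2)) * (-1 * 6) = -373321 /7425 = -50.28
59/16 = 3.69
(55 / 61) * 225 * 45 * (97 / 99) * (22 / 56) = 6001875 / 1708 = 3513.98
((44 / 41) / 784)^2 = 121 / 64577296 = 0.00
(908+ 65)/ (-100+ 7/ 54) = -52542/ 5393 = -9.74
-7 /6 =-1.17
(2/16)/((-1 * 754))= -1/6032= -0.00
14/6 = 7/3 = 2.33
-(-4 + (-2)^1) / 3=2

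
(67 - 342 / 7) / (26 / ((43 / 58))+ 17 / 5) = 27305 / 57897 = 0.47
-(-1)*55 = 55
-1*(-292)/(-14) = -146/7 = -20.86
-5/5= -1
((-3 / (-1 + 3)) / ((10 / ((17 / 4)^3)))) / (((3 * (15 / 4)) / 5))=-4913 / 960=-5.12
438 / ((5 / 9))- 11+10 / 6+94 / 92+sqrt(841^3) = 25169.09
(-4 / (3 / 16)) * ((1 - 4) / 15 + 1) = -256 / 15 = -17.07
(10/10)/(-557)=-1/557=-0.00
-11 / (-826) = 11 / 826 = 0.01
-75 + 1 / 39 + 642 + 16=22738 / 39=583.03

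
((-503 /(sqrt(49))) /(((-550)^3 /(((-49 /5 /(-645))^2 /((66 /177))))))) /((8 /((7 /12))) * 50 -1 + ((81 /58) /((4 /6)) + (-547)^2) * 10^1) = 2066379833 /23128277576802293671875000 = 0.00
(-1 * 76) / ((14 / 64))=-2432 / 7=-347.43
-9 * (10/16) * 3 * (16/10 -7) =729/8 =91.12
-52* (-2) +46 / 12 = 647 / 6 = 107.83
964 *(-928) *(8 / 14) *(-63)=32205312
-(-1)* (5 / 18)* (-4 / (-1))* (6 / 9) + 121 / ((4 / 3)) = 9881 / 108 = 91.49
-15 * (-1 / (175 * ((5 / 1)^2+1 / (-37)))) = 37 / 10780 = 0.00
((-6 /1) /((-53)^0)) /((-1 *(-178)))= -3 /89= -0.03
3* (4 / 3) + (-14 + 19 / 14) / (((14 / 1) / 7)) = -65 / 28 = -2.32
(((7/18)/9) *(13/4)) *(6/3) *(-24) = -182/27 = -6.74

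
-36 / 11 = -3.27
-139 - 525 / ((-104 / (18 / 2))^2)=-1545949 / 10816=-142.93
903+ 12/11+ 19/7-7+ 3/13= 900936/1001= 900.04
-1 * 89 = -89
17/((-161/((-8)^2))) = -1088/161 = -6.76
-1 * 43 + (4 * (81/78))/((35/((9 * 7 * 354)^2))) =3836922493/65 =59029576.82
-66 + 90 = 24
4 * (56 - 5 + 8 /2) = 220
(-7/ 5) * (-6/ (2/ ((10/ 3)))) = 14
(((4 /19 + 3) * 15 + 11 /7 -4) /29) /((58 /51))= 155091 /111853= 1.39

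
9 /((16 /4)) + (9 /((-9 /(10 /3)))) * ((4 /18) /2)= 203 /108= 1.88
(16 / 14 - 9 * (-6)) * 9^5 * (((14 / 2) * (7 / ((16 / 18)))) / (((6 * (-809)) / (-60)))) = 3589883955 / 1618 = 2218716.91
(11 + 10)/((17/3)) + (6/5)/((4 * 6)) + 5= 2977/340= 8.76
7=7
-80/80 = -1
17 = 17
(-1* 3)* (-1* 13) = 39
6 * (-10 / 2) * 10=-300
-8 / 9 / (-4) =0.22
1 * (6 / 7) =6 / 7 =0.86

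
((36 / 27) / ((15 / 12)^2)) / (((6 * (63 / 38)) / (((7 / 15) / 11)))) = 1216 / 334125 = 0.00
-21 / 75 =-7 / 25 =-0.28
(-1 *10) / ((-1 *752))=0.01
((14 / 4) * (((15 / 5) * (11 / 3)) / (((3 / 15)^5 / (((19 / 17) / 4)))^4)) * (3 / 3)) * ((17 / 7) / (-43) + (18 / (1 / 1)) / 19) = 36660447597503662109375 / 1838798336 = 19937176839768.29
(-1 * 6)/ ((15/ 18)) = -36/ 5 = -7.20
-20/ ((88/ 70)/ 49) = -8575/ 11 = -779.55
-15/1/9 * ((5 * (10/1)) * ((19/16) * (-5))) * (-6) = -11875/4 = -2968.75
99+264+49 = 412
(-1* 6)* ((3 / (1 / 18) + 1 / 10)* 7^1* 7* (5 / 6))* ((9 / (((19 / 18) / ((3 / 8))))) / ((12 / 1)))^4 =-1141125526989 / 17081434112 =-66.81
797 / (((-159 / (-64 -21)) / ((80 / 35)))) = 1083920 / 1113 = 973.87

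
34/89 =0.38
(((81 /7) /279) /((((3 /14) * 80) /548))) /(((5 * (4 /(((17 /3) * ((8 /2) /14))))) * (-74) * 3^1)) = -2329 /4817400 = -0.00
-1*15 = -15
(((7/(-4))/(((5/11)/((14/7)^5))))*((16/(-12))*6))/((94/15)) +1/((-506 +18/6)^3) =940731991537/5981385769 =157.28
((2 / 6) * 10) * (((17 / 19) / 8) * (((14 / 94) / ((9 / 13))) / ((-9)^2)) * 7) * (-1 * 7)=-379015 / 7811964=-0.05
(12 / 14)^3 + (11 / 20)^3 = 2184533 / 2744000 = 0.80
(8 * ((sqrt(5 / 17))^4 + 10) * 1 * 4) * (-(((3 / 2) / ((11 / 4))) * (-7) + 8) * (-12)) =4680960 / 289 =16197.09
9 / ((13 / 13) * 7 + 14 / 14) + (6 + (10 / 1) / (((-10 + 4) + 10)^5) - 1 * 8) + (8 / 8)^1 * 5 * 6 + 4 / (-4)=14405 / 512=28.13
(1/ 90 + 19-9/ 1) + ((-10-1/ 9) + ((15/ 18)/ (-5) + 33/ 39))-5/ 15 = 16/ 65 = 0.25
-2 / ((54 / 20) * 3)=-20 / 81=-0.25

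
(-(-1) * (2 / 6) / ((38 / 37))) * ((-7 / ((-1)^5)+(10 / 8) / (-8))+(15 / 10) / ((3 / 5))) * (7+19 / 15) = 342953 / 13680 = 25.07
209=209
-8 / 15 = -0.53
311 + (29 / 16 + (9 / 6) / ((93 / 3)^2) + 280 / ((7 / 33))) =25106149 / 15376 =1632.81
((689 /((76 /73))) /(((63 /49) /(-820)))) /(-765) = 14435239 /26163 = 551.74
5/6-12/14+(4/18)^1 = 25/126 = 0.20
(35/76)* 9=315/76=4.14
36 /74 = 0.49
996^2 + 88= 992104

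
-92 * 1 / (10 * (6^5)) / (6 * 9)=-23 / 1049760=-0.00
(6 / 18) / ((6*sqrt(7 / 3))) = sqrt(21) / 126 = 0.04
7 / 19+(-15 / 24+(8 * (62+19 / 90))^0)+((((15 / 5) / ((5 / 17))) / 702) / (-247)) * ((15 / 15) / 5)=4296757 / 5779800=0.74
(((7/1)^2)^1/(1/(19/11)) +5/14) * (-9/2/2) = -117801/616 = -191.24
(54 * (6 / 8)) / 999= 3 / 74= 0.04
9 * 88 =792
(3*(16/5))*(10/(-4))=-24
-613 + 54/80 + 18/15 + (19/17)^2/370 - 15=-267804741/427720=-626.12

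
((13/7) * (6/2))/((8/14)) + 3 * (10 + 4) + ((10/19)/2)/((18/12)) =11839/228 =51.93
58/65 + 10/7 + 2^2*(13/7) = 4436/455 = 9.75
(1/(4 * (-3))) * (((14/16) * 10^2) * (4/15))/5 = -7/18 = -0.39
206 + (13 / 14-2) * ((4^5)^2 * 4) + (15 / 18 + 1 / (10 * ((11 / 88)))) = -943674797 / 210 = -4493689.51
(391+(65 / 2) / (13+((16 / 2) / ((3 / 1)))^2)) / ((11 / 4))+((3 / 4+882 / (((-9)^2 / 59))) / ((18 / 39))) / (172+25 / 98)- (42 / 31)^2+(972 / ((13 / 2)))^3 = 25628589734824245898397 / 7663843541538756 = 3344090.94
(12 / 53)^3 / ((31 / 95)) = 164160 / 4615187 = 0.04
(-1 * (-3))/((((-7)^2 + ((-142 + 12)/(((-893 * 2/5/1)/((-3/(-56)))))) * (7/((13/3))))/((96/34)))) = 1028736/5954777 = 0.17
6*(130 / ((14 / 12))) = 4680 / 7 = 668.57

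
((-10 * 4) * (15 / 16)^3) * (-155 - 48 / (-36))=2593125 / 512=5064.70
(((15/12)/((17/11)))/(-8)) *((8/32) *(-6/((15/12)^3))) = 33/425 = 0.08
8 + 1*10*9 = 98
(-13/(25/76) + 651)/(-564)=-15287/14100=-1.08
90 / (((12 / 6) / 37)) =1665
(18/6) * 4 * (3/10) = 18/5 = 3.60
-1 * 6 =-6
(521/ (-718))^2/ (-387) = -271441/ 199507788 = -0.00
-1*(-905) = 905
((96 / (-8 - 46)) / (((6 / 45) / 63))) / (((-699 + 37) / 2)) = 840 / 331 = 2.54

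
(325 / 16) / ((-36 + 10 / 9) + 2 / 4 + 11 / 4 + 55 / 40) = -2925 / 4358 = -0.67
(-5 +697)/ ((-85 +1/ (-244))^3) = -10052534528/ 8922551729021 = -0.00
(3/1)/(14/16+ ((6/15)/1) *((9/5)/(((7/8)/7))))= 600/1327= 0.45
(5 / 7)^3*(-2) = -250 / 343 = -0.73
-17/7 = -2.43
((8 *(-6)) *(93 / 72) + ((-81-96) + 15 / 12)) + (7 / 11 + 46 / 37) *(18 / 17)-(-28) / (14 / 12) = -344745 / 1628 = -211.76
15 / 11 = 1.36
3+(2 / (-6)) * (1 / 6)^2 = 323 / 108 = 2.99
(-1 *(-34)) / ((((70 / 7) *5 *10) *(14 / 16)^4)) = 34816 / 300125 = 0.12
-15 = -15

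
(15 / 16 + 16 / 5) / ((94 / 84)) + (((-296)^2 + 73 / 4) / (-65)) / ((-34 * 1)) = 1801141 / 41548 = 43.35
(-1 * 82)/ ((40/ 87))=-3567/ 20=-178.35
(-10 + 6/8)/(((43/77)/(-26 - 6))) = 22792/43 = 530.05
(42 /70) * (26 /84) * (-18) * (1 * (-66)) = 7722 /35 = 220.63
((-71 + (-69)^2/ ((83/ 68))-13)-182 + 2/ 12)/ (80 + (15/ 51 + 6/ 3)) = 30771751/ 696702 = 44.17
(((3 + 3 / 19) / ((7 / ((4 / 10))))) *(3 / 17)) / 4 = 18 / 2261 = 0.01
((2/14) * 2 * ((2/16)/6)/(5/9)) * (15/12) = 3/224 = 0.01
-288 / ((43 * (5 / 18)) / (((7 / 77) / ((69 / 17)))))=-29376 / 54395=-0.54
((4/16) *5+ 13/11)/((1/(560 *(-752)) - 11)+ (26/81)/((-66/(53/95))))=-52010320320/235319716963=-0.22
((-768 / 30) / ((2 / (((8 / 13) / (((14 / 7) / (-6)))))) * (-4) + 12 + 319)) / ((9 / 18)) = -384 / 2515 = -0.15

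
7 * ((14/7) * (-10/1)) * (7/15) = -196/3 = -65.33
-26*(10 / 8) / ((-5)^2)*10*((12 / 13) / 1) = -12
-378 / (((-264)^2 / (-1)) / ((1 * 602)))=6321 / 1936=3.26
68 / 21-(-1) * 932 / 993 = 4.18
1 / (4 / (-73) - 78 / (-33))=803 / 1854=0.43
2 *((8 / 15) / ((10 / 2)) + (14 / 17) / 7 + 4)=10772 / 1275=8.45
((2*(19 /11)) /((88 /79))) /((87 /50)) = 37525 /21054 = 1.78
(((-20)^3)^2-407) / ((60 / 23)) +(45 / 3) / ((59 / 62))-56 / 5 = 86847463853 / 3540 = 24533181.88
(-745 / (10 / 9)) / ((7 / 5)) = -6705 / 14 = -478.93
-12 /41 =-0.29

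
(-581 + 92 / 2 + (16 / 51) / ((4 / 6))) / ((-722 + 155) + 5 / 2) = 18174 / 19193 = 0.95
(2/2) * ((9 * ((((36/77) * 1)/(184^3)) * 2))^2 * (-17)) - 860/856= -386470971331056379/384673431917637632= -1.00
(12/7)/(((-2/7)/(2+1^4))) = -18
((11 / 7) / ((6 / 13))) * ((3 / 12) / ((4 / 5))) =715 / 672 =1.06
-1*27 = -27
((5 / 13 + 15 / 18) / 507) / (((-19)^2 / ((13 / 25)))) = 1 / 288990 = 0.00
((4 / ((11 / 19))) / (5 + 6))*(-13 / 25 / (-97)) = 988 / 293425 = 0.00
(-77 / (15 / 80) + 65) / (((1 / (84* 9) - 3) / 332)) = 86759568 / 2267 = 38270.65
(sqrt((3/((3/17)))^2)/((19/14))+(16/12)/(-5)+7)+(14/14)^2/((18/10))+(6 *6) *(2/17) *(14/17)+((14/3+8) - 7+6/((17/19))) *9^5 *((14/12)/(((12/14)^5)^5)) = 9566458194962007125931490729/237937374748276162560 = 40205781.90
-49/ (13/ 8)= -392/ 13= -30.15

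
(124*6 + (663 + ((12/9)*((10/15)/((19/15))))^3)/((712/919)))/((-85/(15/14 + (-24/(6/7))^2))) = -463816403323915/31382065008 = -14779.66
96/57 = 32/19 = 1.68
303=303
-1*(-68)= 68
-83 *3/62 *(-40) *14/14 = 4980/31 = 160.65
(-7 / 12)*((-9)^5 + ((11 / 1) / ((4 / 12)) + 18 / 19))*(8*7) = 36628676 / 19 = 1927825.05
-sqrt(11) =-3.32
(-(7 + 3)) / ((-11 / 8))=80 / 11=7.27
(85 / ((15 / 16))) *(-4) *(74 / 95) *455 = -128536.70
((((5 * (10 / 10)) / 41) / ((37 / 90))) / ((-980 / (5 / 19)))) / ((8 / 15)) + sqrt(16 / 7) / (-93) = -4 * sqrt(7) / 651 - 3375 / 22597232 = -0.02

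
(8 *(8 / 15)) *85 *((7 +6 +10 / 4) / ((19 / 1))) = 16864 / 57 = 295.86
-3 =-3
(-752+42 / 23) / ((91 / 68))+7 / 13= -90165 / 161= -560.03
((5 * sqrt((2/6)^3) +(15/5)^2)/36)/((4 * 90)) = sqrt(3)/23328 +1/1440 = 0.00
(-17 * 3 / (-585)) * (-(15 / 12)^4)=-2125 / 9984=-0.21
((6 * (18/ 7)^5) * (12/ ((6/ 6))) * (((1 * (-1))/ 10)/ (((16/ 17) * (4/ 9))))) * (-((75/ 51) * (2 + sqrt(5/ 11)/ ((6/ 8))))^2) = 6377292000 * sqrt(55)/ 3142909 + 531441000/ 26411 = 35170.20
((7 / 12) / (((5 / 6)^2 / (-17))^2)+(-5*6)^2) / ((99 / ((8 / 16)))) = 43388 / 6875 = 6.31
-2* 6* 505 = -6060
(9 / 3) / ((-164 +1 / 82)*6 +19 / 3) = -369 / 120244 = -0.00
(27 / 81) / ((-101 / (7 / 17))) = -7 / 5151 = -0.00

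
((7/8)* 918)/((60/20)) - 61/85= 90791/340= 267.03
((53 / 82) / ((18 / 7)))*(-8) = -742 / 369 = -2.01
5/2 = 2.50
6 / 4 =3 / 2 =1.50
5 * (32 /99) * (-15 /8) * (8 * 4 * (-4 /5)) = 77.58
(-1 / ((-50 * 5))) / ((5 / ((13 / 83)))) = 0.00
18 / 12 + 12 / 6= 7 / 2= 3.50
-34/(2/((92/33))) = -1564/33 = -47.39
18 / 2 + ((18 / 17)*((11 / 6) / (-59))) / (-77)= 9.00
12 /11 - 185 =-2023 /11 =-183.91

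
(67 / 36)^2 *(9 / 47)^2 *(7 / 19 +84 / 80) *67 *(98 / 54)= 7943451593 / 362629440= 21.91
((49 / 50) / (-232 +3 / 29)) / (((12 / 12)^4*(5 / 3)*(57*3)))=-1421 / 95831250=-0.00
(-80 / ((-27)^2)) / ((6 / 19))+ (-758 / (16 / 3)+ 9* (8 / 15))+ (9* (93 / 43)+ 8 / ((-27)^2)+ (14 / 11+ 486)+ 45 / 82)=627068832077 / 1696499640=369.63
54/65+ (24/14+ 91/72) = 124781/32760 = 3.81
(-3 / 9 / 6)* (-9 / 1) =0.50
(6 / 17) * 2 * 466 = 5592 / 17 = 328.94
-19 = -19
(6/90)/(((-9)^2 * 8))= 1/9720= 0.00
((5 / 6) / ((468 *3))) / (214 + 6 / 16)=1 / 361179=0.00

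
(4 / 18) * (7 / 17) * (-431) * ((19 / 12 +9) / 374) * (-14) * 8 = 10728452 / 85833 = 124.99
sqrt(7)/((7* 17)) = sqrt(7)/119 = 0.02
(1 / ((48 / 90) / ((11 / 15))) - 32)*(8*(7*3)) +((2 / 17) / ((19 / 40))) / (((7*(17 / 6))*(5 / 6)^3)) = -5144.98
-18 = -18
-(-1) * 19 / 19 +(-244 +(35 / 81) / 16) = -314893 / 1296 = -242.97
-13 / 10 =-1.30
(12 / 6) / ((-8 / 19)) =-19 / 4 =-4.75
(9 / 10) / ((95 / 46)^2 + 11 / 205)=130134 / 624467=0.21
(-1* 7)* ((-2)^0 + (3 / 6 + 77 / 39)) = -1897 / 78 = -24.32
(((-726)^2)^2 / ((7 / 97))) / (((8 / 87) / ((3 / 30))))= 146526942337479 / 35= 4186484066785.11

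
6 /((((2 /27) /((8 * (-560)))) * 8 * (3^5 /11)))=-6160 /3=-2053.33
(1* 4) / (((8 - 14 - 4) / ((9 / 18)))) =-1 / 5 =-0.20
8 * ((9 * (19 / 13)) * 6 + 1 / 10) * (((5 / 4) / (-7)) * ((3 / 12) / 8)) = -10273 / 2912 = -3.53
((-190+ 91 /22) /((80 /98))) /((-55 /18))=1803249 /24200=74.51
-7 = -7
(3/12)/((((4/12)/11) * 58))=33/232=0.14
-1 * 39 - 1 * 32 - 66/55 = -361/5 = -72.20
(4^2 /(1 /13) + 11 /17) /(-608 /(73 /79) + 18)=-258931 /794206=-0.33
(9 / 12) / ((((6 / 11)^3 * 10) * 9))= 1331 / 25920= 0.05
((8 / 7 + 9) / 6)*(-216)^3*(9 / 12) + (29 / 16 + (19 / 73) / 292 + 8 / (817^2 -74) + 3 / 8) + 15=-727097509249553383 / 56906472560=-12777061.67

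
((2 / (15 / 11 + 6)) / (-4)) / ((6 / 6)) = -11 / 162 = -0.07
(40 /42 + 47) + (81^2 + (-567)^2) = 6890057 /21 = 328097.95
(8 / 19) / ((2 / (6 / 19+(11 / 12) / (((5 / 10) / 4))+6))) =3112 / 1083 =2.87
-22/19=-1.16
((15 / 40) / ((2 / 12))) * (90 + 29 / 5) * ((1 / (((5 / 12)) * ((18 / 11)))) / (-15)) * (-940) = 495286 / 25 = 19811.44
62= 62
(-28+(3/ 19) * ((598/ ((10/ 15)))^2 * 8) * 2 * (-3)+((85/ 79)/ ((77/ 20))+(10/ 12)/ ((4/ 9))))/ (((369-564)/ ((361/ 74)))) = 35709960395801/ 234073840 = 152558.53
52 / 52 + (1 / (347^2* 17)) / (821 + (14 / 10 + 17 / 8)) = 67510556933 / 67510556893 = 1.00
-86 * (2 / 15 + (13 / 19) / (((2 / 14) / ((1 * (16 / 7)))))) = -952.94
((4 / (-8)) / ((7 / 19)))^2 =361 / 196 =1.84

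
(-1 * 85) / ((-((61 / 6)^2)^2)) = 110160 / 13845841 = 0.01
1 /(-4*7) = -1 /28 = -0.04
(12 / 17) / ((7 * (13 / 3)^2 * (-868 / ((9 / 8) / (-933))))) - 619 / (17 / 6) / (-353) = 139536503985 / 225460029704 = 0.62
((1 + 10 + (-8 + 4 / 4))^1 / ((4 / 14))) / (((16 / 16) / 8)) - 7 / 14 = 223 / 2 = 111.50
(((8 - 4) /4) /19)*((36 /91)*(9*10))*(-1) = -1.87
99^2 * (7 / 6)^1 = 11434.50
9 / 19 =0.47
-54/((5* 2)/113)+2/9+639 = 29.02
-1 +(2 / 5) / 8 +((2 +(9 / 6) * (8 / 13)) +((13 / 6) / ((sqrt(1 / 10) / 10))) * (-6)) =513 / 260 - 130 * sqrt(10) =-409.12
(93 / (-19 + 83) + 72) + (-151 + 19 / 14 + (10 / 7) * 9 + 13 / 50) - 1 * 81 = -1613613 / 11200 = -144.07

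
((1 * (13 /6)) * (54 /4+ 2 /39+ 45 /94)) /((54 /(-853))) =-21936601 /45684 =-480.18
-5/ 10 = -1/ 2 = -0.50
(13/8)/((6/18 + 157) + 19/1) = 39/4232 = 0.01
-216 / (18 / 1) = -12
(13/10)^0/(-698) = -1/698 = -0.00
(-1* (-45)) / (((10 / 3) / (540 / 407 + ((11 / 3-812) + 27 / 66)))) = -17727399 / 1628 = -10889.07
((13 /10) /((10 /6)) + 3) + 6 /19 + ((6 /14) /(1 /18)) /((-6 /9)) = -49713 /6650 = -7.48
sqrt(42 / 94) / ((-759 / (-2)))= 2 *sqrt(987) / 35673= 0.00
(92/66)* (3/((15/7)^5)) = 773122/8353125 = 0.09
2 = 2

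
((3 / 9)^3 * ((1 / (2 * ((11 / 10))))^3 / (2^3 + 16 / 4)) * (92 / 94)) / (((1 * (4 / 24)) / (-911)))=-2619125 / 1689039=-1.55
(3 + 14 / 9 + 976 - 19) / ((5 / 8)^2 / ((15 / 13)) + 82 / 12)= 134.07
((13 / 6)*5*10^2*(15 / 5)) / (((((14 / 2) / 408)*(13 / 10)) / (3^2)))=1311428.57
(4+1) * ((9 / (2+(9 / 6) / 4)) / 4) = 90 / 19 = 4.74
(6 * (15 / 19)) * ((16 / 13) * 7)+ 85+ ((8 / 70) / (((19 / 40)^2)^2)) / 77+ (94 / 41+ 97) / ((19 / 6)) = 157.19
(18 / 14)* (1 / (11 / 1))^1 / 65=9 / 5005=0.00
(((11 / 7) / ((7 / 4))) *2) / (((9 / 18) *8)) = 22 / 49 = 0.45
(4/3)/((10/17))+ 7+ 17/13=2062/195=10.57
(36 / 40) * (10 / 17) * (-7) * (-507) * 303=9678123 / 17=569301.35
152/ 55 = 2.76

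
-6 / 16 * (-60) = 45 / 2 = 22.50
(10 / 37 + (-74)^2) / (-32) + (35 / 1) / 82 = -4143391 / 24272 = -170.71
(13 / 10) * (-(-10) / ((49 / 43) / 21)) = 1677 / 7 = 239.57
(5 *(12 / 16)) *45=675 / 4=168.75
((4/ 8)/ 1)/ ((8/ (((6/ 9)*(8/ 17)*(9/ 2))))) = 0.09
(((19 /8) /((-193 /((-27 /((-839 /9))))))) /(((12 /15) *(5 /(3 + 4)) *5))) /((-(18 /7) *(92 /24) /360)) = 678699 /14897284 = 0.05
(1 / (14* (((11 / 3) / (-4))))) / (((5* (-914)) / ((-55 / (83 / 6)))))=-18 / 265517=-0.00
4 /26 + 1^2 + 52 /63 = 1621 /819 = 1.98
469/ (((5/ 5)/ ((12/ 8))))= 1407/ 2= 703.50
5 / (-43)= -0.12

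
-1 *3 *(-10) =30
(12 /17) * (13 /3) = 52 /17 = 3.06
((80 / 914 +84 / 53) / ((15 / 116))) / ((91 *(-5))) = -361456 / 12716025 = -0.03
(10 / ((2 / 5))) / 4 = 25 / 4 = 6.25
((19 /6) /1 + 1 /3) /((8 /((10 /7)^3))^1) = 125 /98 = 1.28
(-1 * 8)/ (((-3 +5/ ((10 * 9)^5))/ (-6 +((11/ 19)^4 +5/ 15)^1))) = -6838768595520000/ 461719483609679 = -14.81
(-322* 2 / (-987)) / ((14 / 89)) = 4094 / 987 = 4.15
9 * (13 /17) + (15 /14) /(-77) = 125871 /18326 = 6.87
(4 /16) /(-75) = -1 /300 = -0.00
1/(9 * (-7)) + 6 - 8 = -2.02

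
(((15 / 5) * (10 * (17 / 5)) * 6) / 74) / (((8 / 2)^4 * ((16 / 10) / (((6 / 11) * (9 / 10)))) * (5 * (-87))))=-1377 / 60431360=-0.00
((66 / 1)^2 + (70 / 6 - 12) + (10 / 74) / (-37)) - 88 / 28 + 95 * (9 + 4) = 160635617 / 28749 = 5587.52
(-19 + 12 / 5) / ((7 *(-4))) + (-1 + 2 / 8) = -11 / 70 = -0.16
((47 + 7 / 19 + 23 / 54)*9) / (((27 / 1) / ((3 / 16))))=2.99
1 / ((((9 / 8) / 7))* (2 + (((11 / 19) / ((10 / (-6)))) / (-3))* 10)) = 266 / 135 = 1.97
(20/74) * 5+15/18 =485/222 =2.18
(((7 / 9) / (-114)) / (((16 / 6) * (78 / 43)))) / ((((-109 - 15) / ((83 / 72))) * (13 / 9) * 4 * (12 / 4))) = 24983 / 33025314816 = 0.00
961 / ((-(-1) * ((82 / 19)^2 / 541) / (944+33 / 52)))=9219238584581 / 349648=26367199.54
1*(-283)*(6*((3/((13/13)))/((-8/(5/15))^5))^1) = 283/442368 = 0.00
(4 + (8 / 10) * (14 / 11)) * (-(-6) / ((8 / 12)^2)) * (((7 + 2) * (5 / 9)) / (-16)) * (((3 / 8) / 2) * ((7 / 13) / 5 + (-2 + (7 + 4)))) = -206793 / 5720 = -36.15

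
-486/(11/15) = -7290/11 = -662.73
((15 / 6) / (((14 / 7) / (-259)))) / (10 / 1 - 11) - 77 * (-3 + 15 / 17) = 33103 / 68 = 486.81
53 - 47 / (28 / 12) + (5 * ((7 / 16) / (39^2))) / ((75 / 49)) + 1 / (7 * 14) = 587913727 / 17886960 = 32.87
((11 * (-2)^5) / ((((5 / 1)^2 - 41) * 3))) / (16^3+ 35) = 22 / 12393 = 0.00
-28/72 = -7/18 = -0.39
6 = 6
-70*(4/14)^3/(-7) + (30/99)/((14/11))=485/1029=0.47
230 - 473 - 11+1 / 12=-3047 / 12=-253.92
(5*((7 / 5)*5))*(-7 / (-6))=245 / 6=40.83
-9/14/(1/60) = -270/7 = -38.57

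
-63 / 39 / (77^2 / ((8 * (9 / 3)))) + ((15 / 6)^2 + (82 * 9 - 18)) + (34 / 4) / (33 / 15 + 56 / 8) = 184157319 / 253253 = 727.17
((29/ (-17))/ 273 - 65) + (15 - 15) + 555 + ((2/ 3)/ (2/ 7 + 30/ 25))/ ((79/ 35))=27649801/ 56406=490.19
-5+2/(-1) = -7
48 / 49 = 0.98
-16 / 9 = -1.78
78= 78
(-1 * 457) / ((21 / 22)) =-10054 / 21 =-478.76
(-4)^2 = 16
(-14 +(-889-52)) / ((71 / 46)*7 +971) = -43930 / 45163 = -0.97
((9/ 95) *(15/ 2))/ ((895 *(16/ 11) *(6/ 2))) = 0.00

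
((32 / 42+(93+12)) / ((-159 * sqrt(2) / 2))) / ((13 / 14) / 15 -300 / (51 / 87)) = 377570 * sqrt(2) / 290457861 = 0.00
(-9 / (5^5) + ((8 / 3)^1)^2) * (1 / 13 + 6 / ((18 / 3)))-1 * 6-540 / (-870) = 24129614 / 10603125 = 2.28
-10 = -10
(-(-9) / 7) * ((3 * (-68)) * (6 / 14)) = -5508 / 49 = -112.41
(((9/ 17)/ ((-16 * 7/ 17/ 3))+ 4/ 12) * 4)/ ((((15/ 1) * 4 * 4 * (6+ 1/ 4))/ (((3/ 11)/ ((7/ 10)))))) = 31/ 323400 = 0.00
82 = 82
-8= -8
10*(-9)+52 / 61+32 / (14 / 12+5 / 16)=-292402 / 4331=-67.51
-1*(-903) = 903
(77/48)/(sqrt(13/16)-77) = -5929/284553-77*sqrt(13)/1138212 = -0.02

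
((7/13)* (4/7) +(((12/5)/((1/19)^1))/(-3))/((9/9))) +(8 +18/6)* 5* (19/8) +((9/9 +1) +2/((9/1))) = 552029/4680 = 117.95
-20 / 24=-5 / 6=-0.83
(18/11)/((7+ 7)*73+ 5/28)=504/314831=0.00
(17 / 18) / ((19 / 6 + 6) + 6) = 17 / 273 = 0.06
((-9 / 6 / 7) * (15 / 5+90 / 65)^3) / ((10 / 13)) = -555579 / 23660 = -23.48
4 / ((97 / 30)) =120 / 97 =1.24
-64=-64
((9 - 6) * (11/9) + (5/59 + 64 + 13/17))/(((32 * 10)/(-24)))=-5.14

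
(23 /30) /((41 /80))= 184 /123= 1.50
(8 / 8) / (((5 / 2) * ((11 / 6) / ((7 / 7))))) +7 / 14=0.72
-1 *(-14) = 14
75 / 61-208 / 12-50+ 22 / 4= -22181 / 366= -60.60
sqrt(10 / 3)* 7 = 7* sqrt(30) / 3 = 12.78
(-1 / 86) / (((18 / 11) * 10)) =-11 / 15480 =-0.00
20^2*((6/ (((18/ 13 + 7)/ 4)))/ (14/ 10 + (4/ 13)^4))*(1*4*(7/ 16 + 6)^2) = 984761859250/ 7310521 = 134704.74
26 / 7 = 3.71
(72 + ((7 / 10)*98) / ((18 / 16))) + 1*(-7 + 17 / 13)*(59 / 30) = 121.78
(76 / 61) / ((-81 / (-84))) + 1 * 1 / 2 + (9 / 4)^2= 180631 / 26352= 6.85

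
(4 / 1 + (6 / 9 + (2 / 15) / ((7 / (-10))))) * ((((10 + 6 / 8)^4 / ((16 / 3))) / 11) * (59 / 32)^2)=559339775207 / 161480704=3463.82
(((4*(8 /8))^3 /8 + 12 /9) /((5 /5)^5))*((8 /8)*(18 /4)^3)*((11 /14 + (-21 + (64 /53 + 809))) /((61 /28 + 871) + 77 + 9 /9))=997083675 /1411549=706.38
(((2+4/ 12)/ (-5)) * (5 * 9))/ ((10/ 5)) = -21/ 2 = -10.50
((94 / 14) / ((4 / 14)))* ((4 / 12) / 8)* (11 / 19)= 517 / 912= 0.57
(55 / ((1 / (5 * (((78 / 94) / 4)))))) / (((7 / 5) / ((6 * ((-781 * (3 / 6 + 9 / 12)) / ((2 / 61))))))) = -38321229375 / 5264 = -7279868.80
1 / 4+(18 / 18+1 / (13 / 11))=109 / 52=2.10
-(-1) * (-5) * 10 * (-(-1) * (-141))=7050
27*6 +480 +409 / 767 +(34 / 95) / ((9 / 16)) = 421780913 / 655785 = 643.17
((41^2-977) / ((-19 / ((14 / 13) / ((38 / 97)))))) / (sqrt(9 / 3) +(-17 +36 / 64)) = 122372096 * sqrt(3) / 321005893 +2011491328 / 321005893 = 6.93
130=130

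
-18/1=-18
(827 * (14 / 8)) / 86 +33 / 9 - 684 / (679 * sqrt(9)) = 14126233 / 700728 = 20.16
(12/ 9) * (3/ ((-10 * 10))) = -1/ 25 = -0.04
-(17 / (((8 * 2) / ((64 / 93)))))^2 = -4624 / 8649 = -0.53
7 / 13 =0.54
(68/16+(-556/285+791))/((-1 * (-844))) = 904361/962160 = 0.94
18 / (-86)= -9 / 43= -0.21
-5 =-5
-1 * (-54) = 54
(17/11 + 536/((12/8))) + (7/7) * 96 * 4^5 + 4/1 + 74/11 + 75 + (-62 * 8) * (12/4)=3209600/33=97260.61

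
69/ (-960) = -23/ 320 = -0.07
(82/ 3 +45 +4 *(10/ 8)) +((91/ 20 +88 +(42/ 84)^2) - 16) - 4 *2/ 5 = 2288/ 15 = 152.53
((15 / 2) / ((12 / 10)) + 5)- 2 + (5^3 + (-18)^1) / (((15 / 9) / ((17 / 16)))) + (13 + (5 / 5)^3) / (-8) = 6057 / 80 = 75.71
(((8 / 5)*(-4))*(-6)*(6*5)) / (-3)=-384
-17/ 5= -3.40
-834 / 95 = -8.78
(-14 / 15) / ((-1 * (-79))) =-14 / 1185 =-0.01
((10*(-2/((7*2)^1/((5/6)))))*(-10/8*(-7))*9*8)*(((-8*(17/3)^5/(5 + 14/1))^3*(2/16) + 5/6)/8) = 45798768803653062456125/262451074968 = 174504024451.94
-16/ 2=-8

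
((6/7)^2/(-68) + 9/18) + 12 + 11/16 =175619/13328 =13.18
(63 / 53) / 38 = 63 / 2014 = 0.03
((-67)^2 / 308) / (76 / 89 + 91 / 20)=1997605 / 740663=2.70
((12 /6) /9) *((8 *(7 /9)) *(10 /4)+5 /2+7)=451 /81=5.57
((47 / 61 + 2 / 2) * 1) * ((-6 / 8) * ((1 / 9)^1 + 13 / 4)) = -1089 / 244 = -4.46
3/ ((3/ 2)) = 2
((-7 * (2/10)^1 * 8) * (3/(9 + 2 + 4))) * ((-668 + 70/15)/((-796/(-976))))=27328/15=1821.87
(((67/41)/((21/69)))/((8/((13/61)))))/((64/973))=2784587/1280512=2.17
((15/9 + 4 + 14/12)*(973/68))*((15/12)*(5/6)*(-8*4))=-997325/306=-3259.23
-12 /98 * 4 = -24 /49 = -0.49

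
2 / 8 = 0.25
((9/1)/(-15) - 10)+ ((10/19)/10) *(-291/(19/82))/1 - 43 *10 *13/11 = -11612823/19855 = -584.88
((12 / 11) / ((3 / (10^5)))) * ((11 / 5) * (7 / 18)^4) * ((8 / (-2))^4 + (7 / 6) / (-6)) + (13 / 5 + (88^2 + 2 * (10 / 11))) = 1545282617737 / 3247695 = 475809.03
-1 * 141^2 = -19881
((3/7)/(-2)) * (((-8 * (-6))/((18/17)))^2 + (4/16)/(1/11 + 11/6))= -440.41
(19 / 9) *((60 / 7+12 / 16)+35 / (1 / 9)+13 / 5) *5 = 869611 / 252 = 3450.84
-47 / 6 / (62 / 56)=-7.08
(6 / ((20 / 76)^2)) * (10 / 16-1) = -3249 / 100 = -32.49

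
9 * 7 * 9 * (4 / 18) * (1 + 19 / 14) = 297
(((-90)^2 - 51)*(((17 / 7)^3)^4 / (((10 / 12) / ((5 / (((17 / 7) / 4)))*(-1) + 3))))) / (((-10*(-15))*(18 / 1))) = -8183683303610761171 / 10380965400750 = -788335.48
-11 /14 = -0.79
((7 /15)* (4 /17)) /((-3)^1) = -28 /765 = -0.04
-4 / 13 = -0.31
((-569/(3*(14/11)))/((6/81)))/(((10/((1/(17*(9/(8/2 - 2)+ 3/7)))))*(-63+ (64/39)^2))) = 28559817/717305140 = 0.04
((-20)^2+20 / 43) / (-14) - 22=-2176 / 43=-50.60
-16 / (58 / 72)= -576 / 29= -19.86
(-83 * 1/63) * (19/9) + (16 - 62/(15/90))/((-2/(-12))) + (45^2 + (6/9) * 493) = 121840/567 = 214.89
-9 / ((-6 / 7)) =21 / 2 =10.50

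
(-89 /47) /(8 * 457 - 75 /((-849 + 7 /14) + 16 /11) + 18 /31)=-0.00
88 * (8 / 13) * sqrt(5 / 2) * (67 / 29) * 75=1768800 * sqrt(10) / 377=14836.70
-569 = -569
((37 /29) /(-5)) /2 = -37 /290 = -0.13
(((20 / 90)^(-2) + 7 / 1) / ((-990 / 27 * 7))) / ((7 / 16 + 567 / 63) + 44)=-218 / 109725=-0.00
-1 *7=-7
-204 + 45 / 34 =-6891 / 34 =-202.68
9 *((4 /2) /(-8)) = -9 /4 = -2.25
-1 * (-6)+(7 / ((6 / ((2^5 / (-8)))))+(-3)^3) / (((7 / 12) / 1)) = -338 / 7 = -48.29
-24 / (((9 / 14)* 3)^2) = -1568 / 243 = -6.45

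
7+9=16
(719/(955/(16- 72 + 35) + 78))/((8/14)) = 105693/2732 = 38.69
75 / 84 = 25 / 28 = 0.89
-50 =-50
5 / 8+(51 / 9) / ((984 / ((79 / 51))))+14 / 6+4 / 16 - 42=-38.78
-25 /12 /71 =-25 /852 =-0.03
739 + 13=752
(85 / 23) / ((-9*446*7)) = -85 / 646254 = -0.00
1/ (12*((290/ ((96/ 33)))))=4/ 4785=0.00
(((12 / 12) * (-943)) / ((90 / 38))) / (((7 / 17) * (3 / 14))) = -609178 / 135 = -4512.43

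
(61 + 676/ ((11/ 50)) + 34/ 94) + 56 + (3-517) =1383538/ 517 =2676.09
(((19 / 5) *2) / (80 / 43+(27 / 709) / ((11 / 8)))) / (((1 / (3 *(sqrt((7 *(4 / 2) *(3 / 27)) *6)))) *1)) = 36.89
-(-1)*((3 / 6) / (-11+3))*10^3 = -125 / 2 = -62.50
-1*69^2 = -4761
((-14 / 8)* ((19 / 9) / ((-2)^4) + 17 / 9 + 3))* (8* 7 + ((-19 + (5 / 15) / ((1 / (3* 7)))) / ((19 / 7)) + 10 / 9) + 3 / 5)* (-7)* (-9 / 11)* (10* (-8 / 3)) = 538053467 / 7524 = 71511.63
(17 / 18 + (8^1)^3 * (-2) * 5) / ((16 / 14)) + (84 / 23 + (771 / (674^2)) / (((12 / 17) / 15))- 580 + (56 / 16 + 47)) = -941288920147 / 188070264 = -5004.99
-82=-82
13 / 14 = 0.93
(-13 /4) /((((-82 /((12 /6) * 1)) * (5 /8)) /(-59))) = -1534 /205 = -7.48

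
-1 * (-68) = 68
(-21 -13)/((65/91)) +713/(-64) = -18797/320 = -58.74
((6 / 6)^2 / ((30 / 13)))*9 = 39 / 10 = 3.90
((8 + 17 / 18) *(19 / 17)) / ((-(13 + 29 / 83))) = -253897 / 339048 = -0.75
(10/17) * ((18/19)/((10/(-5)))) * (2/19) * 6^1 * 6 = -6480/6137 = -1.06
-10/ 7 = -1.43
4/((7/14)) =8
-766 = -766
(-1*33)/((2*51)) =-11/34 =-0.32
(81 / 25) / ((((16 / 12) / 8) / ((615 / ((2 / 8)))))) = 239112 / 5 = 47822.40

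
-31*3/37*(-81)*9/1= 1832.35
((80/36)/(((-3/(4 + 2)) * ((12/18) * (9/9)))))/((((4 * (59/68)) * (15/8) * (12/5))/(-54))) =1360/59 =23.05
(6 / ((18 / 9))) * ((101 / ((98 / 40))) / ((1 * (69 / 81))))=145.18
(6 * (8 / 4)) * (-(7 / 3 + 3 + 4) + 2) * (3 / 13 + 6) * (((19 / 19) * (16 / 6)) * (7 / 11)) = -12096 / 13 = -930.46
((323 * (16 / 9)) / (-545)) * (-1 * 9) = 5168 / 545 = 9.48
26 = 26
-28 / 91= -4 / 13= -0.31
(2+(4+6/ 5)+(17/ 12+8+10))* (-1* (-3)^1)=1597/ 20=79.85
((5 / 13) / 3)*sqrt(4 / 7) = 10*sqrt(7) / 273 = 0.10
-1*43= -43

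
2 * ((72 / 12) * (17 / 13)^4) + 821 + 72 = 26507225 / 28561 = 928.09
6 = 6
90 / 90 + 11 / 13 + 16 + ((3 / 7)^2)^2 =558085 / 31213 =17.88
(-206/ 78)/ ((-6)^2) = -103/ 1404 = -0.07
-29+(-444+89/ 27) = -12682/ 27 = -469.70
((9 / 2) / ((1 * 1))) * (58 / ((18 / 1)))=29 / 2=14.50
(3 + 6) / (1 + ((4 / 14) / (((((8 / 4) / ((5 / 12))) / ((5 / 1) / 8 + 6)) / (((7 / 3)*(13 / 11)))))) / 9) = 256608 / 31957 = 8.03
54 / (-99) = -6 / 11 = -0.55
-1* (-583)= 583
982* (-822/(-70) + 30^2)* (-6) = -188019612/35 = -5371988.91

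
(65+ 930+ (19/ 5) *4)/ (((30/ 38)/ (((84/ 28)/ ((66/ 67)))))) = 6429923/ 1650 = 3896.92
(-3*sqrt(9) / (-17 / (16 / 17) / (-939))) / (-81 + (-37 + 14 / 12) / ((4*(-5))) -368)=3245184 / 3101837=1.05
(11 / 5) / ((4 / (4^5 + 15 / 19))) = 214181 / 380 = 563.63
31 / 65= 0.48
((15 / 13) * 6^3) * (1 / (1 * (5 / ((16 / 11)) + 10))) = 10368 / 559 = 18.55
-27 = -27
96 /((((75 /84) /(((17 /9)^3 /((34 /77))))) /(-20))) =-32820.89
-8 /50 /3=-4 /75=-0.05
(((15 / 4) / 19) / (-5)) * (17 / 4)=-51 / 304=-0.17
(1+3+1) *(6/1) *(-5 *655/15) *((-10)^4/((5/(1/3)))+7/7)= -13119650/3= -4373216.67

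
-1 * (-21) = 21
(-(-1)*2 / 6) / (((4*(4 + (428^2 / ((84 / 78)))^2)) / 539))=26411 / 17013083575344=0.00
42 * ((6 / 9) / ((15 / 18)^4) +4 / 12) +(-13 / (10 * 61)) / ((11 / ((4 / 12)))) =181321363 / 2516250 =72.06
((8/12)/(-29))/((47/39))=-26/1363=-0.02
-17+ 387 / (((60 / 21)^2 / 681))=12907003 / 400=32267.51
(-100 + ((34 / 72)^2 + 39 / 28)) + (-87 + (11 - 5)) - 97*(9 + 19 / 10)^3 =-142654021567 / 1134000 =-125797.20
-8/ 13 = -0.62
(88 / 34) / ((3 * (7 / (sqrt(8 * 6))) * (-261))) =-176 * sqrt(3) / 93177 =-0.00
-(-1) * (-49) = -49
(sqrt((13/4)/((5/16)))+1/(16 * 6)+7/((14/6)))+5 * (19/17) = 2 * sqrt(65)/5+14033/1632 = 11.82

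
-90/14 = -45/7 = -6.43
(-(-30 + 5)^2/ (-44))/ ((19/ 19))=625/ 44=14.20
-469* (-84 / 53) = 39396 / 53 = 743.32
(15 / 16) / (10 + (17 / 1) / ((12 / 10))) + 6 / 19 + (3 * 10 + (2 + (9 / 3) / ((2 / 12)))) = 221963 / 4408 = 50.35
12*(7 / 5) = 84 / 5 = 16.80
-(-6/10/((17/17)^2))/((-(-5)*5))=3/125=0.02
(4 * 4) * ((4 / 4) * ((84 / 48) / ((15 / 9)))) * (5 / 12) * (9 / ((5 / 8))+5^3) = 4879 / 5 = 975.80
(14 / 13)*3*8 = 336 / 13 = 25.85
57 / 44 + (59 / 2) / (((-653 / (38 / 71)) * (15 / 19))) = 38703209 / 30599580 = 1.26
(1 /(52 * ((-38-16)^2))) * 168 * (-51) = -119 /2106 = -0.06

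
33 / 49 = 0.67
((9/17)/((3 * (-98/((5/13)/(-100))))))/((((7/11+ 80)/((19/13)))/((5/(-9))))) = -209/2996860776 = -0.00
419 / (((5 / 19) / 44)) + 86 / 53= 18565482 / 265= 70058.42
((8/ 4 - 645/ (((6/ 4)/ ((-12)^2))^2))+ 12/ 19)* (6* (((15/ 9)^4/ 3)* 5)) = -458666463.61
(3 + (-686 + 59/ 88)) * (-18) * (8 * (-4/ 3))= -1441080/ 11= -131007.27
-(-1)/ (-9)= -1/ 9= -0.11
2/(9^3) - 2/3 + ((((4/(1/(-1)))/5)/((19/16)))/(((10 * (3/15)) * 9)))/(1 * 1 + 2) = -46844/69255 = -0.68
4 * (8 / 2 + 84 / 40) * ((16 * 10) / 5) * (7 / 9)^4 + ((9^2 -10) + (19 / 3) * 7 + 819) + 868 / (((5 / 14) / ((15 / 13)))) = 1716255097 / 426465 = 4024.38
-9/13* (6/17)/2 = -27/221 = -0.12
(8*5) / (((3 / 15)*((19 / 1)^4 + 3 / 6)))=400 / 260643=0.00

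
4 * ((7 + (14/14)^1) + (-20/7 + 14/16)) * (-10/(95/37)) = -12469/133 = -93.75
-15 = -15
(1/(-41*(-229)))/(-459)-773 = -3331282924/4309551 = -773.00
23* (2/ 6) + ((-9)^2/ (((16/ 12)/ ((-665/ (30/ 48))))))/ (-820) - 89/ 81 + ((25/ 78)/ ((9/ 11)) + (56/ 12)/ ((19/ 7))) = 358899214/ 4101435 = 87.51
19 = 19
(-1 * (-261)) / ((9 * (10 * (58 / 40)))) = 2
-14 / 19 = -0.74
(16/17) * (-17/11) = -16/11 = -1.45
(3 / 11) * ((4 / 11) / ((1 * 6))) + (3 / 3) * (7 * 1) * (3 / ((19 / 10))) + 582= 1363466 / 2299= 593.07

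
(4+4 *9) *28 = 1120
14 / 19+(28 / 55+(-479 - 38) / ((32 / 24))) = -1615587 / 4180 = -386.50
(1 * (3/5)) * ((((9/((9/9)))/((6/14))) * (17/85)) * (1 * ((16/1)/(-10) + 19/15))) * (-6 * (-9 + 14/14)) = -1008/25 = -40.32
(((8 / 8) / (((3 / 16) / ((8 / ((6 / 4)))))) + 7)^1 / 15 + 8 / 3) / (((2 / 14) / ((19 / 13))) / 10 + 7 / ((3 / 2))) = 180614 / 167931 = 1.08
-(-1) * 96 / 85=96 / 85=1.13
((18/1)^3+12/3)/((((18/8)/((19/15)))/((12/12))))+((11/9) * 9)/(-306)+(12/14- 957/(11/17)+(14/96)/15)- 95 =440125163/257040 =1712.28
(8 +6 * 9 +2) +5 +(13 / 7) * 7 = 82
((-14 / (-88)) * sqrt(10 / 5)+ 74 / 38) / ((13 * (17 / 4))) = 7 * sqrt(2) / 2431+ 148 / 4199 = 0.04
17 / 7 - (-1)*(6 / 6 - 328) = -2272 / 7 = -324.57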